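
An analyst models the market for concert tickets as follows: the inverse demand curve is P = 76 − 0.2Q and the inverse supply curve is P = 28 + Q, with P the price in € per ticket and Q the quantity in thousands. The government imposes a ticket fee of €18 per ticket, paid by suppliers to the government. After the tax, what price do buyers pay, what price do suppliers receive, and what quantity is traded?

Inverting to Q(P) form: Qd = 380 − 5P; Qs = P − 28.
Before the tax: set 380 − 5P = P − 28 → P* = €68, Q* = 40.
With the tax collected from suppliers, supply shifts: Qs = (P − 18) − 28.
New equilibrium: buyers pay €71, suppliers receive €53, Q = 25. (Wedge: Pb − Ps = 18.)

Buyers pay €71; suppliers receive €53; quantity = 25.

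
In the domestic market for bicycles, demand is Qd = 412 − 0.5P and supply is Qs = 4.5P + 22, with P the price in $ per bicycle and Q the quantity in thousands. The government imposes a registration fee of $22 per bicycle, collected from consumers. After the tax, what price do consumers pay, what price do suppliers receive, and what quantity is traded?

Consumers pay $97.8; suppliers receive $75.8; quantity = 363.1.

Without the tax, 412 − 0.5P = 4.5P + 22 gives 5P = 390, so P* = $78 and Q* = 373.
With the tax collected from consumers, demand (in seller-price terms) shifts: Qd = 412 − 0.5(P + 22).
Solving gives Q = 363.1 with consumers paying $97.8 and suppliers receiving $75.8 (the $22 wedge).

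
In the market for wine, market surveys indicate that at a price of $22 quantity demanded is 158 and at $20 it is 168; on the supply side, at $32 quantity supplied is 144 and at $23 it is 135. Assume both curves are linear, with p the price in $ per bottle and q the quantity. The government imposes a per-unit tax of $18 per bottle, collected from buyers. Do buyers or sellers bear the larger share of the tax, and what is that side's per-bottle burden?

Demand slope: (168 − 158)/(20 − 22) = -5, so qd = 268 − 5p.
Supply slope: (135 − 144)/(23 − 32) = 1, so qs = p + 112.
Without the tax, 268 − 5p = p + 112 gives 6p = 156, so p* = $26 and q* = 138.
With the tax collected from buyers, demand (in seller-price terms) shifts: qd = 268 − 5(p + 18).
Solving gives q = 123 with buyers paying $29 and sellers receiving $11 (the $18 wedge).
Per-bottle burden: buyers $3, sellers $15.
Sellers take the larger share because supply is less price-elastic here (demand slope 5 vs supply slope 1).
The less price-elastic side of the market bears the larger share of a per-unit tax.

Sellers bear the larger share: $15 per bottle.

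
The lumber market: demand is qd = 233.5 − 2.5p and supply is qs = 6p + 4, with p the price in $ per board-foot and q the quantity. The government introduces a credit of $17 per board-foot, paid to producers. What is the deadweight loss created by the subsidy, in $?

Before the subsidy: set 233.5 − 2.5p = 6p + 4 → p* = $27, q* = 166.
With a per-unit subsidy paid to producers, each receives p + 17 per unit sold, so supply becomes qs = 6(p + 17) + 4.
New equilibrium: buyers pay $15, producers receive $32, q = 196. (Wedge: pb − ps = −17.)
Quantity rises by |ΔQ| = |166 − 196| = 30.
DWL = ½ · t · |ΔQ| = ½ · 17 · 30 = $255.

Deadweight loss = $255.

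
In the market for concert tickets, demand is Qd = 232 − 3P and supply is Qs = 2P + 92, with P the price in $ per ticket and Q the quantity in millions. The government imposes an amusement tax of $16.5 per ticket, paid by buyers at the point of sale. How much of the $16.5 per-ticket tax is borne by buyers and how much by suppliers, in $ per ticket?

Buyers bear $6.6 per ticket; suppliers bear $9.9 per ticket.

Without the tax, 232 − 3P = 2P + 92 gives 5P = 140, so P* = $28 and Q* = 148.
With the tax collected from buyers, demand (in seller-price terms) shifts: Qd = 232 − 3(P + 16.5).
New equilibrium: buyers pay $34.6, suppliers receive $18.1, Q = 128.2. (Wedge: Pb − Ps = 16.5.)
Burden on buyers: $6.6; on suppliers: $9.9. (They sum to $16.5.)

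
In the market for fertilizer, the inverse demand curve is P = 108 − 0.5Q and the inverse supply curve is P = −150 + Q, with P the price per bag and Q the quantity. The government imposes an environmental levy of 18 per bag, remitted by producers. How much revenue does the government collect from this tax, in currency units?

Tax revenue = 2880.

Inverting to Q(P) form: Qd = 216 − 2P; Qs = P + 150.
Before the tax: set 216 − 2P = P + 150 → P* = 22, Q* = 172.
With the tax collected from producers, supply shifts: Qs = (P − 18) + 150.
New equilibrium: buyers pay 28, producers receive 10, Q = 160. (Wedge: Pb − Ps = 18.)
Revenue = t · Q = 18 · 160 = 2880.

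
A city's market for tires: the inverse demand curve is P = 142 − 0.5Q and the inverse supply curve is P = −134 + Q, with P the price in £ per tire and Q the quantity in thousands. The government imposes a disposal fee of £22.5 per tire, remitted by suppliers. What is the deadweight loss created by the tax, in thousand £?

Deadweight loss = £168.75 thousand.

Rewrite in direct form: Qd = 284 − 2P and Qs = P + 134.
Before the tax: set 284 − 2P = P + 134 → P* = £50, Q* = 184.
With the tax collected from suppliers, supply shifts: Qs = (P − 22.5) + 134.
Solving gives Q = 169 with consumers paying £57.5 and suppliers receiving £35 (the £22.5 wedge).
Quantity falls by |ΔQ| = |184 − 169| = 15.
DWL = ½ · t · |ΔQ| = ½ · 22.5 · 15 = £168.75.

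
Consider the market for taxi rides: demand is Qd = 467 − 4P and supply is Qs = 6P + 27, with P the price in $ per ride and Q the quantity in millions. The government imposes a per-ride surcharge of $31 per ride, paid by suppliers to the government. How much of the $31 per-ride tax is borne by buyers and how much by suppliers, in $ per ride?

Before the tax: set 467 − 4P = 6P + 27 → P* = $44, Q* = 291.
With the tax collected from suppliers, supply shifts: Qs = 6(P − 31) + 27.
Solving gives Q = 216.6 with buyers paying $62.6 and suppliers receiving $31.6 (the $31 wedge).
Burden on buyers: $18.6; on suppliers: $12.4. (They sum to $31.)
The less price-elastic side of the market bears the larger share of a per-unit tax.

Buyers bear $18.6 per ride; suppliers bear $12.4 per ride.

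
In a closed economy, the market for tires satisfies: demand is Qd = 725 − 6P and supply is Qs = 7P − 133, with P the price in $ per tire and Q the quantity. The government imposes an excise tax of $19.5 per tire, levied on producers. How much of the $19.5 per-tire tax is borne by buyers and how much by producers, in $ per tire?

Buyers bear $10.5 per tire; producers bear $9 per tire.

Before the tax: set 725 − 6P = 7P − 133 → P* = $66, Q* = 329.
With the tax collected from producers, supply shifts: Qs = 7(P − 19.5) − 133.
New equilibrium: buyers pay $76.5, producers receive $57, Q = 266. (Wedge: Pb − Ps = 19.5.)
Burden on buyers: $10.5; on producers: $9. (They sum to $19.5.)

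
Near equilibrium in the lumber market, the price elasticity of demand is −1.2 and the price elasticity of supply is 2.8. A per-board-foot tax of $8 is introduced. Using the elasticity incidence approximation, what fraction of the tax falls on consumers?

Incidence ratio: consumers' share ≈ εs / (εs + |εd|) = 2.8 / (2.8 + 1.2) = 0.7.
Supply is the more elastic side, so consumers bear the larger share.

Consumers' share ≈ 0.7.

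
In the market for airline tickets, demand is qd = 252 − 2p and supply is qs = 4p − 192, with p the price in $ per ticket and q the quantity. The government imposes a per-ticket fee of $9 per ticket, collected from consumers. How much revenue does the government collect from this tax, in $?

Without the tax, 252 − 2p = 4p − 192 gives 6p = 444, so p* = $74 and q* = 104.
With the tax collected from consumers, demand (in seller-price terms) shifts: qd = 252 − 2(p + 9).
New equilibrium: consumers pay $80, suppliers receive $71, q = 92. (Wedge: pb − ps = 9.)
Revenue = t · Q = 9 · 92 = $828.

Tax revenue = $828.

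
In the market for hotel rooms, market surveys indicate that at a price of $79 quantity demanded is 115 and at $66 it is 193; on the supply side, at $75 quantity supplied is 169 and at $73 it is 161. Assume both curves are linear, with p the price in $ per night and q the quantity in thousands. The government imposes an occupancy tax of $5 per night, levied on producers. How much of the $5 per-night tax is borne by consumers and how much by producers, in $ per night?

Demand slope: (193 − 115)/(66 − 79) = -6, so qd = 589 − 6p.
Supply slope: (161 − 169)/(73 − 75) = 4, so qs = 4p − 131.
Without the tax, 589 − 6p = 4p − 131 gives 10p = 720, so p* = $72 and q* = 157.
With the tax collected from producers, supply shifts: qs = 4(p − 5) − 131.
New equilibrium: consumers pay $74, producers receive $69, q = 145. (Wedge: pb − ps = 5.)
Burden on consumers: $2; on producers: $3. (They sum to $5.)
The less price-elastic side of the market bears the larger share of a per-unit tax.

Consumers bear $2 per night; producers bear $3 per night.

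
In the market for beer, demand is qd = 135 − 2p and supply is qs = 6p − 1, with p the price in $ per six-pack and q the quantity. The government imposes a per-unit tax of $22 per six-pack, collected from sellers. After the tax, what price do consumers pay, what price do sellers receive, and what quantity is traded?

Consumers pay $33.5; sellers receive $11.5; quantity = 68.

Before the tax: set 135 − 2p = 6p − 1 → p* = $17, q* = 101.
With the tax collected from sellers, supply shifts: qs = 6(p − 22) − 1.
New equilibrium: consumers pay $33.5, sellers receive $11.5, q = 68. (Wedge: pb − ps = 22.)
The less price-elastic side of the market bears the larger share of a per-unit tax.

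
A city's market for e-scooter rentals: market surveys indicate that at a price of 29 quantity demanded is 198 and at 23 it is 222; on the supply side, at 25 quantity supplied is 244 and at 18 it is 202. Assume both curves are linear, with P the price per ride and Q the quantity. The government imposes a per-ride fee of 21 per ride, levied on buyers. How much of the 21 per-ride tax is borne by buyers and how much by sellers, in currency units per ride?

Buyers bear 12.6 per ride; sellers bear 8.4 per ride.

Demand slope: (222 − 198)/(23 − 29) = -4, so Qd = 314 − 4P.
Supply slope: (202 − 244)/(18 − 25) = 6, so Qs = 6P + 94.
Before the tax: set 314 − 4P = 6P + 94 → P* = 22, Q* = 226.
With the tax collected from buyers, demand (in seller-price terms) shifts: Qd = 314 − 4(P + 21).
Solving gives Q = 175.6 with buyers paying 34.6 and sellers receiving 13.6 (the 21 wedge).
Burden on buyers: 12.6; on sellers: 8.4. (They sum to 21.)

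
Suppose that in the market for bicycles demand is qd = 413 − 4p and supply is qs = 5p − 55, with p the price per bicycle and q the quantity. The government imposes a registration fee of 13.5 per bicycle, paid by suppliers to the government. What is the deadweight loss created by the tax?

Without the tax, 413 − 4p = 5p − 55 gives 9p = 468, so p* = 52 and q* = 205.
With the tax collected from suppliers, supply shifts: qs = 5(p − 13.5) − 55.
New equilibrium: buyers pay 59.5, suppliers receive 46, q = 175. (Wedge: pb − ps = 13.5.)
Quantity falls by |ΔQ| = |205 − 175| = 30.
DWL = ½ · t · |ΔQ| = ½ · 13.5 · 30 = 202.5.

Deadweight loss = 202.5.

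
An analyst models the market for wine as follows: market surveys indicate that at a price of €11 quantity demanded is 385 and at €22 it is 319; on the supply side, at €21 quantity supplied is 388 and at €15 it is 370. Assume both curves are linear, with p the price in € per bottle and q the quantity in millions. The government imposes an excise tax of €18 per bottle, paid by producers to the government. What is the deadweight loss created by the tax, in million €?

Demand slope: (319 − 385)/(22 − 11) = -6, so qd = 451 − 6p.
Supply slope: (370 − 388)/(15 − 21) = 3, so qs = 3p + 325.
Without the tax, 451 − 6p = 3p + 325 gives 9p = 126, so p* = €14 and q* = 367.
With the tax collected from producers, supply shifts: qs = 3(p − 18) + 325.
Solving gives q = 331 with consumers paying €20 and producers receiving €2 (the €18 wedge).
Quantity falls by |ΔQ| = |367 − 331| = 36.
DWL = ½ · t · |ΔQ| = ½ · 18 · 36 = €324.

Deadweight loss = €324 million.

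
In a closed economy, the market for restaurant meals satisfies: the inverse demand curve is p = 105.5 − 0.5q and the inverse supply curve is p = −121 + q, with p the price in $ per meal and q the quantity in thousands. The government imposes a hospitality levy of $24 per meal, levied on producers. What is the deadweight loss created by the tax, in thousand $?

Deadweight loss = $192 thousand.

Rewrite in direct form: qd = 211 − 2p and qs = p + 121.
Without the tax, 211 − 2p = p + 121 gives 3p = 90, so p* = $30 and q* = 151.
With the tax collected from producers, supply shifts: qs = (p − 24) + 121.
New equilibrium: consumers pay $38, producers receive $14, q = 135. (Wedge: pb − ps = 24.)
Quantity falls by |ΔQ| = |151 − 135| = 16.
DWL = ½ · t · |ΔQ| = ½ · 24 · 16 = $192.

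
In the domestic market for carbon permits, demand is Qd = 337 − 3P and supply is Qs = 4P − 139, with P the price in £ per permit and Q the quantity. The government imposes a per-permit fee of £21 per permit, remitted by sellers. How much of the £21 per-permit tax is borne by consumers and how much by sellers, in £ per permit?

Without the tax, 337 − 3P = 4P − 139 gives 7P = 476, so P* = £68 and Q* = 133.
With the tax collected from sellers, supply shifts: Qs = 4(P − 21) − 139.
New equilibrium: consumers pay £80, sellers receive £59, Q = 97. (Wedge: Pb − Ps = 21.)
Burden on consumers: £12; on sellers: £9. (They sum to £21.)
The less price-elastic side of the market bears the larger share of a per-unit tax.

Consumers bear £12 per permit; sellers bear £9 per permit.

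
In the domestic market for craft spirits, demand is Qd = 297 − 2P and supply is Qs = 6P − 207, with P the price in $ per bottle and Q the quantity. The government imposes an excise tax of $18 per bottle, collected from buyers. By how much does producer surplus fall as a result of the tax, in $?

Producer surplus falls by $708.75.

Before the tax: set 297 − 2P = 6P − 207 → P* = $63, Q* = 171.
With the tax collected from buyers, demand (in seller-price terms) shifts: Qd = 297 − 2(P + 18).
New equilibrium: buyers pay $76.5, producers receive $58.5, Q = 144. (Wedge: Pb − Ps = 18.)
ΔPS is the trapezoid between Q = 144 and Q = 171 of height $4.5: ½ · (171 + 144) · 4.5 = $708.75.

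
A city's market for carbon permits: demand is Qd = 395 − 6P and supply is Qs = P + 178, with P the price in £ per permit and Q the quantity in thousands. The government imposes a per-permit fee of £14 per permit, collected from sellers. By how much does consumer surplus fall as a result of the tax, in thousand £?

Before the tax: set 395 − 6P = P + 178 → P* = £31, Q* = 209.
With the tax collected from sellers, supply shifts: Qs = (P − 14) + 178.
Solving gives Q = 197 with consumers paying £33 and sellers receiving £19 (the £14 wedge).
ΔCS is the trapezoid between Q = 197 and Q = 209 of height £2: ½ · (209 + 197) · 2 = £406.

Consumer surplus falls by £406 thousand.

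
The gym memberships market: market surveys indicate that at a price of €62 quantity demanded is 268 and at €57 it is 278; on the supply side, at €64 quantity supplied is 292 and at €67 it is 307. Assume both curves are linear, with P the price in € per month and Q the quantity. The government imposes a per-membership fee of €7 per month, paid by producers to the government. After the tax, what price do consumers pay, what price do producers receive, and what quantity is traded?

Demand slope: (278 − 268)/(57 − 62) = -2, so Qd = 392 − 2P.
Supply slope: (307 − 292)/(67 − 64) = 5, so Qs = 5P − 28.
Before the tax: set 392 − 2P = 5P − 28 → P* = €60, Q* = 272.
With the tax collected from producers, supply shifts: Qs = 5(P − 7) − 28.
New equilibrium: consumers pay €65, producers receive €58, Q = 262. (Wedge: Pb − Ps = 7.)
The less price-elastic side of the market bears the larger share of a per-unit tax.

Consumers pay €65; producers receive €58; quantity = 262.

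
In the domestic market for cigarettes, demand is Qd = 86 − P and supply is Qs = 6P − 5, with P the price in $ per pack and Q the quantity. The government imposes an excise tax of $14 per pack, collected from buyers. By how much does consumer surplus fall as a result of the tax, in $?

Consumer surplus falls by $804.

Without the tax, 86 − P = 6P − 5 gives 7P = 91, so P* = $13 and Q* = 73.
With the tax collected from buyers, demand (in seller-price terms) shifts: Qd = 86 − (P + 14).
New equilibrium: buyers pay $25, producers receive $11, Q = 61. (Wedge: Pb − Ps = 14.)
ΔCS is the trapezoid between Q = 61 and Q = 73 of height $12: ½ · (73 + 61) · 12 = $804.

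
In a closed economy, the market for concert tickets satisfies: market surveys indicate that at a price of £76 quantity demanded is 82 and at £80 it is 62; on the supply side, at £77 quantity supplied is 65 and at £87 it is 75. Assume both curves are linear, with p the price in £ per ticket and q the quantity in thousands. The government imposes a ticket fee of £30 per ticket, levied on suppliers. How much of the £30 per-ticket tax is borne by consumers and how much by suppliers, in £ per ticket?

Demand slope: (62 − 82)/(80 − 76) = -5, so qd = 462 − 5p.
Supply slope: (75 − 65)/(87 − 77) = 1, so qs = p − 12.
Without the tax, 462 − 5p = p − 12 gives 6p = 474, so p* = £79 and q* = 67.
With the tax collected from suppliers, supply shifts: qs = (p − 30) − 12.
Solving gives q = 42 with consumers paying £84 and suppliers receiving £54 (the £30 wedge).
Burden on consumers: £5; on suppliers: £25. (They sum to £30.)

Consumers bear £5 per ticket; suppliers bear £25 per ticket.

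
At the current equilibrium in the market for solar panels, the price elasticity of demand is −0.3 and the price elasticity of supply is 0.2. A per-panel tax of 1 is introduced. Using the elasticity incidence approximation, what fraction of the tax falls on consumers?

Consumers' share ≈ 0.4.

Incidence ratio: consumers' share ≈ εs / (εs + |εd|) = 0.2 / (0.2 + 0.3) = 0.4.
Supply is the less elastic side, so consumers bear the smaller share.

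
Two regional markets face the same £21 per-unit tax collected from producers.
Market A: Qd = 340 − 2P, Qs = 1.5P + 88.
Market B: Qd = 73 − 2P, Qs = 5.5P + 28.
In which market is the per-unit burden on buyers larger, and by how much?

Market B, by £6.4.

Market A: pre-tax P* = £72, Q* = 196; post-tax Q = 178; per-unit burden on buyers = £9.
Market B: pre-tax P* = £6, Q* = 61; post-tax Q = 30.2; per-unit burden on buyers = £15.4.
Difference: £9 vs £15.4 → market B is larger by £6.4.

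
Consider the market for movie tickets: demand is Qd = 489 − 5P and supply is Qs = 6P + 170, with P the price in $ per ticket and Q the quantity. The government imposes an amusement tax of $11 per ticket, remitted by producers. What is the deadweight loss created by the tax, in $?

Deadweight loss = $165.

Without the tax, 489 − 5P = 6P + 170 gives 11P = 319, so P* = $29 and Q* = 344.
With the tax collected from producers, supply shifts: Qs = 6(P − 11) + 170.
New equilibrium: consumers pay $35, producers receive $24, Q = 314. (Wedge: Pb − Ps = 11.)
Quantity falls by |ΔQ| = |344 − 314| = 30.
DWL = ½ · t · |ΔQ| = ½ · 11 · 30 = $165.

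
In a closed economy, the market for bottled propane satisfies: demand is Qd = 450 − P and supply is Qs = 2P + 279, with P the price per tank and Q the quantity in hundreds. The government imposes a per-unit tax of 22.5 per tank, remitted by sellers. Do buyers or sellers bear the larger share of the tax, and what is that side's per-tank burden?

Without the tax, 450 − P = 2P + 279 gives 3P = 171, so P* = 57 and Q* = 393.
With the tax collected from sellers, supply shifts: Qs = 2(P − 22.5) + 279.
New equilibrium: buyers pay 72, sellers receive 49.5, Q = 378. (Wedge: Pb − Ps = 22.5.)
Per-tank burden: buyers 15, sellers 7.5.
Buyers take the larger share because demand is less price-elastic here (demand slope 1 vs supply slope 2).
The less price-elastic side of the market bears the larger share of a per-unit tax.

Buyers bear the larger share: 15 per tank.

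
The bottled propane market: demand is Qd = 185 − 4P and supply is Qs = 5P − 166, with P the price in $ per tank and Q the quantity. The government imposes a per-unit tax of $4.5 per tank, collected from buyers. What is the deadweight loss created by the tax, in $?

Before the tax: set 185 − 4P = 5P − 166 → P* = $39, Q* = 29.
With the tax collected from buyers, demand (in seller-price terms) shifts: Qd = 185 − 4(P + 4.5).
Solving gives Q = 19 with buyers paying $41.5 and sellers receiving $37 (the $4.5 wedge).
Quantity falls by |ΔQ| = |29 − 19| = 10.
DWL = ½ · t · |ΔQ| = ½ · 4.5 · 10 = $22.5.

Deadweight loss = $22.5.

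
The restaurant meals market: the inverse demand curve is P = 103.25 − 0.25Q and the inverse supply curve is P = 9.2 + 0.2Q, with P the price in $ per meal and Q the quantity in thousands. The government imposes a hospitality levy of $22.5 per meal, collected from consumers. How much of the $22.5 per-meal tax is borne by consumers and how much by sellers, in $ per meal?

Rewrite in direct form: Qd = 413 − 4P and Qs = 5P − 46.
Without the tax, 413 − 4P = 5P − 46 gives 9P = 459, so P* = $51 and Q* = 209.
With the tax collected from consumers, demand (in seller-price terms) shifts: Qd = 413 − 4(P + 22.5).
Solving gives Q = 159 with consumers paying $63.5 and sellers receiving $41 (the $22.5 wedge).
Burden on consumers: $12.5; on sellers: $10. (They sum to $22.5.)

Consumers bear $12.5 per meal; sellers bear $10 per meal.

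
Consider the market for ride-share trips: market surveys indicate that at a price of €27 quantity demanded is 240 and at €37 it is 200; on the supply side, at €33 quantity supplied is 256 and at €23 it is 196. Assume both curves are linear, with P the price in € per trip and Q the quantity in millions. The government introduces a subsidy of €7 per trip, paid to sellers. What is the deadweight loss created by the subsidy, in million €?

Deadweight loss = €58.8 million.

Demand slope: (200 − 240)/(37 − 27) = -4, so Qd = 348 − 4P.
Supply slope: (196 − 256)/(23 − 33) = 6, so Qs = 6P + 58.
Before the subsidy: set 348 − 4P = 6P + 58 → P* = €29, Q* = 232.
With a per-unit subsidy paid to sellers, each receives P + 7 per unit sold, so supply becomes Qs = 6(P + 7) + 58.
Solving gives Q = 248.8 with consumers paying €24.8 and sellers receiving €31.8 (the €7 wedge).
Quantity rises by |ΔQ| = |232 − 248.8| = 16.8.
DWL = ½ · t · |ΔQ| = ½ · 7 · 16.8 = €58.8.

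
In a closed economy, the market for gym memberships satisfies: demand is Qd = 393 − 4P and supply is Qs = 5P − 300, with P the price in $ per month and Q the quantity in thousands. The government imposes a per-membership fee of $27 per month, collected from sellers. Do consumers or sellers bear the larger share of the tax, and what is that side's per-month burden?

Without the tax, 393 − 4P = 5P − 300 gives 9P = 693, so P* = $77 and Q* = 85.
With the tax collected from sellers, supply shifts: Qs = 5(P − 27) − 300.
New equilibrium: consumers pay $92, sellers receive $65, Q = 25. (Wedge: Pb − Ps = 27.)
Per-month burden: consumers $15, sellers $12.
Consumers take the larger share because demand is less price-elastic here (demand slope 4 vs supply slope 5).

Consumers bear the larger share: $15 per month.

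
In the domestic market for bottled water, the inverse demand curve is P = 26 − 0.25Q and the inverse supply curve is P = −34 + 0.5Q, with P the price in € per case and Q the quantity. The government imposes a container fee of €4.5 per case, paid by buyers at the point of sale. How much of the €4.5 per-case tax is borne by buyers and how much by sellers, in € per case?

Buyers bear €1.5 per case; sellers bear €3 per case.

Rewrite in direct form: Qd = 104 − 4P and Qs = 2P + 68.
Before the tax: set 104 − 4P = 2P + 68 → P* = €6, Q* = 80.
With the tax collected from buyers, demand (in seller-price terms) shifts: Qd = 104 − 4(P + 4.5).
Solving gives Q = 74 with buyers paying €7.5 and sellers receiving €3 (the €4.5 wedge).
Burden on buyers: €1.5; on sellers: €3. (They sum to €4.5.)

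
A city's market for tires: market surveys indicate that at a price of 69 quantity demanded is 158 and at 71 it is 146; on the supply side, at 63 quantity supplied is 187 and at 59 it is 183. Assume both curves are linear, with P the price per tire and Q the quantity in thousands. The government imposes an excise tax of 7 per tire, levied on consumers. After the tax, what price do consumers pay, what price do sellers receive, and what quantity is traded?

Demand slope: (146 − 158)/(71 − 69) = -6, so Qd = 572 − 6P.
Supply slope: (183 − 187)/(59 − 63) = 1, so Qs = P + 124.
Without the tax, 572 − 6P = P + 124 gives 7P = 448, so P* = 64 and Q* = 188.
With the tax collected from consumers, demand (in seller-price terms) shifts: Qd = 572 − 6(P + 7).
Solving gives Q = 182 with consumers paying 65 and sellers receiving 58 (the 7 wedge).

Consumers pay 65; sellers receive 58; quantity = 182.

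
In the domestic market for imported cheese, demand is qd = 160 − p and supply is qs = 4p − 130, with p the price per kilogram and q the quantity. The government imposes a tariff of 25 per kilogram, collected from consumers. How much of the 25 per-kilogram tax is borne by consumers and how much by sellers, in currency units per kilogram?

Consumers bear 20 per kilogram; sellers bear 5 per kilogram.

Without the tax, 160 − p = 4p − 130 gives 5p = 290, so p* = 58 and q* = 102.
With the tax collected from consumers, demand (in seller-price terms) shifts: qd = 160 − (p + 25).
New equilibrium: consumers pay 78, sellers receive 53, q = 82. (Wedge: pb − ps = 25.)
Burden on consumers: 20; on sellers: 5. (They sum to 25.)
The less price-elastic side of the market bears the larger share of a per-unit tax.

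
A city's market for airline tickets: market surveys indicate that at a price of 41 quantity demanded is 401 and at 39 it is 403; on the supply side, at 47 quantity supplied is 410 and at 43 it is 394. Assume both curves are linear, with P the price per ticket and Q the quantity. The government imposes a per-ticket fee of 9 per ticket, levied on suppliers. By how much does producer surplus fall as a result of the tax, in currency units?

Demand slope: (403 − 401)/(39 − 41) = -1, so Qd = 442 − P.
Supply slope: (394 − 410)/(43 − 47) = 4, so Qs = 4P + 222.
Before the tax: set 442 − P = 4P + 222 → P* = 44, Q* = 398.
With the tax collected from suppliers, supply shifts: Qs = 4(P − 9) + 222.
New equilibrium: buyers pay 51.2, suppliers receive 42.2, Q = 390.8. (Wedge: Pb − Ps = 9.)
ΔPS is the trapezoid between Q = 390.8 and Q = 398 of height 1.8: ½ · (398 + 390.8) · 1.8 = 709.92.

Producer surplus falls by 709.92.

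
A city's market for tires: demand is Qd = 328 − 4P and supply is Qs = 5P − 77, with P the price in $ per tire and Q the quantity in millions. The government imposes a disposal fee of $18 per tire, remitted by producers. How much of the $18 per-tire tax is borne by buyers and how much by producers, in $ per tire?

Buyers bear $10 per tire; producers bear $8 per tire.

Before the tax: set 328 − 4P = 5P − 77 → P* = $45, Q* = 148.
With the tax collected from producers, supply shifts: Qs = 5(P − 18) − 77.
Solving gives Q = 108 with buyers paying $55 and producers receiving $37 (the $18 wedge).
Burden on buyers: $10; on producers: $8. (They sum to $18.)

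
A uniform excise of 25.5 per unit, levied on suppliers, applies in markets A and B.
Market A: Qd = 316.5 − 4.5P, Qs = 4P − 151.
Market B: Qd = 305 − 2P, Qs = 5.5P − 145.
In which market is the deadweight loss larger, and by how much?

Market A, by 211.65.

Market A: pre-tax P* = 55, Q* = 69; post-tax Q = 15; deadweight loss = 688.5.
Market B: pre-tax P* = 60, Q* = 185; post-tax Q = 147.6; deadweight loss = 476.85.
Difference: 688.5 vs 476.85 → market A is larger by 211.65.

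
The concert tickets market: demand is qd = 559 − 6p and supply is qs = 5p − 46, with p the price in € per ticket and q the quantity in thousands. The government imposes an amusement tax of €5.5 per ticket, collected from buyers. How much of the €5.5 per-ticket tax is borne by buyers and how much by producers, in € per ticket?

Before the tax: set 559 − 6p = 5p − 46 → p* = €55, q* = 229.
With the tax collected from buyers, demand (in seller-price terms) shifts: qd = 559 − 6(p + 5.5).
New equilibrium: buyers pay €57.5, producers receive €52, q = 214. (Wedge: pb − ps = 5.5.)
Burden on buyers: €2.5; on producers: €3. (They sum to €5.5.)

Buyers bear €2.5 per ticket; producers bear €3 per ticket.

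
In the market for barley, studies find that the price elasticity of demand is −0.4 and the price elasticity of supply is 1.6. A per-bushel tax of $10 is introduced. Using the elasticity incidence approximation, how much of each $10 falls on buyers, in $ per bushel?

Buyers bear ≈ $8 per bushel.

Incidence ratio: buyers' share ≈ εs / (εs + |εd|) = 1.6 / (1.6 + 0.4) = 0.8.
So buyers bear ≈ 0.8 × $10 = $8; producers bear $2.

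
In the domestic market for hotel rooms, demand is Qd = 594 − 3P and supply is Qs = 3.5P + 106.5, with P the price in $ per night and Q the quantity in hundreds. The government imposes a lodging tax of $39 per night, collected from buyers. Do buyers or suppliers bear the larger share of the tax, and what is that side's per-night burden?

Buyers bear the larger share: $21 per night.

Without the tax, 594 − 3P = 3.5P + 106.5 gives 6.5P = 487.5, so P* = $75 and Q* = 369.
With the tax collected from buyers, demand (in seller-price terms) shifts: Qd = 594 − 3(P + 39).
New equilibrium: buyers pay $96, suppliers receive $57, Q = 306. (Wedge: Pb − Ps = 39.)
Per-night burden: buyers $21, suppliers $18.
Buyers take the larger share because demand is less price-elastic here (demand slope 3 vs supply slope 3.5).
The less price-elastic side of the market bears the larger share of a per-unit tax.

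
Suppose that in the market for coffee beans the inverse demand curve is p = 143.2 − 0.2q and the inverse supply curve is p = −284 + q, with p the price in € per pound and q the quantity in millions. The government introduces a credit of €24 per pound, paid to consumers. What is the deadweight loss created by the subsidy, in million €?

Deadweight loss = €240 million.

Rewrite in direct form: qd = 716 − 5p and qs = p + 284.
Without the subsidy, 716 − 5p = p + 284 gives 6p = 432, so p* = €72 and q* = 356.
With a per-unit subsidy paid to consumers, each effectively pays p − 24, so demand becomes qd = 716 − 5(p − 24).
Solving gives q = 376 with consumers paying €68 and producers receiving €92 (the €24 wedge).
Quantity rises by |ΔQ| = |356 − 376| = 20.
DWL = ½ · t · |ΔQ| = ½ · 24 · 20 = €240.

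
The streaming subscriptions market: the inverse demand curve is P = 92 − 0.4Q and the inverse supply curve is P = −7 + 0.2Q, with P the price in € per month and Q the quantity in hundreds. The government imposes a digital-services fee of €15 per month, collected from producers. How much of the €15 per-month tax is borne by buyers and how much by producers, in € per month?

Buyers bear €10 per month; producers bear €5 per month.

Inverting to Q(P) form: Qd = 230 − 2.5P; Qs = 5P + 35.
Before the tax: set 230 − 2.5P = 5P + 35 → P* = €26, Q* = 165.
With the tax collected from producers, supply shifts: Qs = 5(P − 15) + 35.
New equilibrium: buyers pay €36, producers receive €21, Q = 140. (Wedge: Pb − Ps = 15.)
Burden on buyers: €10; on producers: €5. (They sum to €15.)
The less price-elastic side of the market bears the larger share of a per-unit tax.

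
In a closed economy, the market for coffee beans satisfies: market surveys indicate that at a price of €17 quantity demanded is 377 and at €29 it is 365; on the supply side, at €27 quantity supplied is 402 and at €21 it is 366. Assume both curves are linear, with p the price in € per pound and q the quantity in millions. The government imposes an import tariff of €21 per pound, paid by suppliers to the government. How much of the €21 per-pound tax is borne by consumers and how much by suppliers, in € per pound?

Consumers bear €18 per pound; suppliers bear €3 per pound.

Demand slope: (365 − 377)/(29 − 17) = -1, so qd = 394 − p.
Supply slope: (366 − 402)/(21 − 27) = 6, so qs = 6p + 240.
Before the tax: set 394 − p = 6p + 240 → p* = €22, q* = 372.
With the tax collected from suppliers, supply shifts: qs = 6(p − 21) + 240.
Solving gives q = 354 with consumers paying €40 and suppliers receiving €19 (the €21 wedge).
Burden on consumers: €18; on suppliers: €3. (They sum to €21.)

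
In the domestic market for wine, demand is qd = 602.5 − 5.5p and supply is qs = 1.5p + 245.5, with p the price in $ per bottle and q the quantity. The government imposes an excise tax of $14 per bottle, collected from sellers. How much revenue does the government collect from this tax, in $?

Tax revenue = $4277.

Before the tax: set 602.5 − 5.5p = 1.5p + 245.5 → p* = $51, q* = 322.
With the tax collected from sellers, supply shifts: qs = 1.5(p − 14) + 245.5.
New equilibrium: consumers pay $54, sellers receive $40, q = 305.5. (Wedge: pb − ps = 14.)
Revenue = t · Q = 14 · 305.5 = $4277.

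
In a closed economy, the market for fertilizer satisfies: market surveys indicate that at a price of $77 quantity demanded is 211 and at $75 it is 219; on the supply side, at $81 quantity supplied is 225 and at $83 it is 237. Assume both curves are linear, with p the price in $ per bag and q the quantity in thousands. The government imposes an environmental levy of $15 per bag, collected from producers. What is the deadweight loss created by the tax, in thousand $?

Deadweight loss = $270 thousand.

Demand slope: (219 − 211)/(75 − 77) = -4, so qd = 519 − 4p.
Supply slope: (237 − 225)/(83 − 81) = 6, so qs = 6p − 261.
Before the tax: set 519 − 4p = 6p − 261 → p* = $78, q* = 207.
With the tax collected from producers, supply shifts: qs = 6(p − 15) − 261.
Solving gives q = 171 with consumers paying $87 and producers receiving $72 (the $15 wedge).
Quantity falls by |ΔQ| = |207 − 171| = 36.
DWL = ½ · t · |ΔQ| = ½ · 15 · 36 = $270.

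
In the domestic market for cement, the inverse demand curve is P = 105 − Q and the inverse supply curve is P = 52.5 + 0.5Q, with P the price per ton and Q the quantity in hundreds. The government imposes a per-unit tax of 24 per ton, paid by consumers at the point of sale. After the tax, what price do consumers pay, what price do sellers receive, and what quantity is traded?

Consumers pay 86; sellers receive 62; quantity = 19.

Rewrite in direct form: Qd = 105 − P and Qs = 2P − 105.
Before the tax: set 105 − P = 2P − 105 → P* = 70, Q* = 35.
With the tax collected from consumers, demand (in seller-price terms) shifts: Qd = 105 − (P + 24).
New equilibrium: consumers pay 86, sellers receive 62, Q = 19. (Wedge: Pb − Ps = 24.)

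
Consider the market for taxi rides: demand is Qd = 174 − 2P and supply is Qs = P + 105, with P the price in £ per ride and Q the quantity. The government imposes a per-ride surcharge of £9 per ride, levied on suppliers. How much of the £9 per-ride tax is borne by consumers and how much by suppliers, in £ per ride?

Consumers bear £3 per ride; suppliers bear £6 per ride.

Without the tax, 174 − 2P = P + 105 gives 3P = 69, so P* = £23 and Q* = 128.
With the tax collected from suppliers, supply shifts: Qs = (P − 9) + 105.
Solving gives Q = 122 with consumers paying £26 and suppliers receiving £17 (the £9 wedge).
Burden on consumers: £3; on suppliers: £6. (They sum to £9.)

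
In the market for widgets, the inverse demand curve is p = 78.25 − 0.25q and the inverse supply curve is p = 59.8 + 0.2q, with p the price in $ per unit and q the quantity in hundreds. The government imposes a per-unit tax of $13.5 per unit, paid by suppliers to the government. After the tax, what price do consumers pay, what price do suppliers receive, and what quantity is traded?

Inverting to q(p) form: qd = 313 − 4p; qs = 5p − 299.
Without the tax, 313 − 4p = 5p − 299 gives 9p = 612, so p* = $68 and q* = 41.
With the tax collected from suppliers, supply shifts: qs = 5(p − 13.5) − 299.
Solving gives q = 11 with consumers paying $75.5 and suppliers receiving $62 (the $13.5 wedge).
The less price-elastic side of the market bears the larger share of a per-unit tax.

Consumers pay $75.5; suppliers receive $62; quantity = 11.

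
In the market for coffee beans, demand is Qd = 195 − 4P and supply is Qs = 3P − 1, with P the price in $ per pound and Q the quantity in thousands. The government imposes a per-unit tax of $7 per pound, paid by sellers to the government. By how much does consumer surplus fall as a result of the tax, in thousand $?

Consumer surplus falls by $231 thousand.

Without the tax, 195 − 4P = 3P − 1 gives 7P = 196, so P* = $28 and Q* = 83.
With the tax collected from sellers, supply shifts: Qs = 3(P − 7) − 1.
Solving gives Q = 71 with buyers paying $31 and sellers receiving $24 (the $7 wedge).
ΔCS is the trapezoid between Q = 71 and Q = 83 of height $3: ½ · (83 + 71) · 3 = $231.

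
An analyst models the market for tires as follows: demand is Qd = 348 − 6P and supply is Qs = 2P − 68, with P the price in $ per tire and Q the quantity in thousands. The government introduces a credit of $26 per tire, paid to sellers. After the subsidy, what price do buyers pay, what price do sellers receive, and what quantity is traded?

Without the subsidy, 348 − 6P = 2P − 68 gives 8P = 416, so P* = $52 and Q* = 36.
With a per-unit subsidy paid to sellers, each receives P + 26 per unit sold, so supply becomes Qs = 2(P + 26) − 68.
Solving gives Q = 75 with buyers paying $45.5 and sellers receiving $71.5 (the $26 wedge).

Buyers pay $45.5; sellers receive $71.5; quantity = 75.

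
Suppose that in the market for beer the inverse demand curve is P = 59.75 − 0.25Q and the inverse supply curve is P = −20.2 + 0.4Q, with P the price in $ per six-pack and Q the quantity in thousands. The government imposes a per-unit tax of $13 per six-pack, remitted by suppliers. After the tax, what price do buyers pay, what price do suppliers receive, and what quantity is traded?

Buyers pay $34; suppliers receive $21; quantity = 103.

Inverting to Q(P) form: Qd = 239 − 4P; Qs = 2.5P + 50.5.
Before the tax: set 239 − 4P = 2.5P + 50.5 → P* = $29, Q* = 123.
With the tax collected from suppliers, supply shifts: Qs = 2.5(P − 13) + 50.5.
Solving gives Q = 103 with buyers paying $34 and suppliers receiving $21 (the $13 wedge).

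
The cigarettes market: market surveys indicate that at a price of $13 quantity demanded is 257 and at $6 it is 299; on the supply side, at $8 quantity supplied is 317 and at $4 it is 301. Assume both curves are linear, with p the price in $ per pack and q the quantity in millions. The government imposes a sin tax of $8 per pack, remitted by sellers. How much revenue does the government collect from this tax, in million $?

Demand slope: (299 − 257)/(6 − 13) = -6, so qd = 335 − 6p.
Supply slope: (301 − 317)/(4 − 8) = 4, so qs = 4p + 285.
Before the tax: set 335 − 6p = 4p + 285 → p* = $5, q* = 305.
With the tax collected from sellers, supply shifts: qs = 4(p − 8) + 285.
Solving gives q = 285.8 with consumers paying $8.2 and sellers receiving $0.2 (the $8 wedge).
Revenue = t · Q = 8 · 285.8 = $2286.4.

Tax revenue = $2286.4 million.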